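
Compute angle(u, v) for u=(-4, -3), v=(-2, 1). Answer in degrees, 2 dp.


u.v = 5, |u| = sqrt(25) = 5, |v| = sqrt(5) = 2.2361
cos(theta) = u.v/(|u||v|) = 5/sqrt(125) = 0.447214
theta = acos(0.447214) = 63.43 degrees

63.43 degrees


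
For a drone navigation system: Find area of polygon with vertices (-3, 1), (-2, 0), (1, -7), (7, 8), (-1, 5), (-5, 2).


Shoelace sum: ((-3)*0 - (-2)*1) + ((-2)*(-7) - 1*0) + (1*8 - 7*(-7)) + (7*5 - (-1)*8) + ((-1)*2 - (-5)*5) + ((-5)*1 - (-3)*2)
= 140
Area = |140|/2 = 70

70


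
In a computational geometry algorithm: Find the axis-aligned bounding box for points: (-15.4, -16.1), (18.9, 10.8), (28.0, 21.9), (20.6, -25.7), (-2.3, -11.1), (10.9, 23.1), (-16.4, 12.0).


x range: [-16.4, 28]
y range: [-25.7, 23.1]
Bounding box: (-16.4,-25.7) to (28,23.1)

(-16.4,-25.7) to (28,23.1)


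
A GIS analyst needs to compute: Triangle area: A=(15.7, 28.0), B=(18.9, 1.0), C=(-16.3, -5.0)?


Area = |x_A(y_B-y_C) + x_B(y_C-y_A) + x_C(y_A-y_B)|/2
= |94.2 + (-623.7) + (-440.1)|/2
= 969.6/2 = 484.8

484.8


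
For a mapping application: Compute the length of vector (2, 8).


|u| = sqrt(2^2 + 8^2) = sqrt(68) = 8.2462

8.2462


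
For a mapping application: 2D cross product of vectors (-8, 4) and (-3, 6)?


u x v = u_x*v_y - u_y*v_x = (-8)*6 - 4*(-3)
= (-48) - (-12) = -36

-36


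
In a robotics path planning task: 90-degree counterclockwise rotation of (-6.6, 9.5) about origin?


90° CCW: (x,y) -> (-y, x)
(-6.6,9.5) -> (-9.5, -6.6)

(-9.5, -6.6)


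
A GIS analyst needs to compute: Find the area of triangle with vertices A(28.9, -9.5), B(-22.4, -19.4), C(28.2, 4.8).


Area = |x_A(y_B-y_C) + x_B(y_C-y_A) + x_C(y_A-y_B)|/2
= |(-699.38) + (-320.32) + 279.18|/2
= 740.52/2 = 370.26

370.26


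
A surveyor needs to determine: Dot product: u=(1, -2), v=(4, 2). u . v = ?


u . v = u_x*v_x + u_y*v_y = 1*4 + (-2)*2
= 4 + (-4) = 0

0


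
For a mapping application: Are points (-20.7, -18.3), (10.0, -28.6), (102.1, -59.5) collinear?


Cross product: (10-(-20.7))*((-59.5)-(-18.3)) - ((-28.6)-(-18.3))*(102.1-(-20.7))
= 0

Yes, collinear


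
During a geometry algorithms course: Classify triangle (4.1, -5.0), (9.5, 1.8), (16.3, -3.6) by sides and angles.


Side lengths squared: AB^2=75.4, BC^2=75.4, CA^2=150.8
Sorted: [75.4, 75.4, 150.8]
By sides: Isosceles, By angles: Right

Isosceles, Right


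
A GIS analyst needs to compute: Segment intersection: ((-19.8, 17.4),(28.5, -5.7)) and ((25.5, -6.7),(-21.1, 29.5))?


Cross products: d1=516.8, d2=-155.2, d3=-117.6, d4=554.4
d1*d2 < 0 and d3*d4 < 0? yes

Yes, they intersect


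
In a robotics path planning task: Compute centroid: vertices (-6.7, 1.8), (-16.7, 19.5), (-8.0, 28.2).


Centroid = ((x_A+x_B+x_C)/3, (y_A+y_B+y_C)/3)
= (((-6.7)+(-16.7)+(-8))/3, (1.8+19.5+28.2)/3)
= (-10.4667, 16.5)

(-10.4667, 16.5)


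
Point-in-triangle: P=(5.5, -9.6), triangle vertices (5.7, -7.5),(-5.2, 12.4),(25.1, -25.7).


Cross products: AB x AP = 26.87, BC x BP = -258.93, CA x CP = 44.38
All same sign? no

No, outside


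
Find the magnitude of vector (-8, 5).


|u| = sqrt((-8)^2 + 5^2) = sqrt(89) = 9.434

9.434


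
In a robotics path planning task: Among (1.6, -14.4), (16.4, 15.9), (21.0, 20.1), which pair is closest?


d(P0,P1) = 33.7214, d(P0,P2) = 39.5804, d(P1,P2) = 6.229
Closest: P1 and P2

Closest pair: (16.4, 15.9) and (21.0, 20.1), distance = 6.229


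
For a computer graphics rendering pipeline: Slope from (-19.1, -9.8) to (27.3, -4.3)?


slope = (y2-y1)/(x2-x1) = ((-4.3)-(-9.8))/(27.3-(-19.1)) = 5.5/46.4 = 0.1185

0.1185


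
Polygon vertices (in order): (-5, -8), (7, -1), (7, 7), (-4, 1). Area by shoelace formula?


Shoelace sum: ((-5)*(-1) - 7*(-8)) + (7*7 - 7*(-1)) + (7*1 - (-4)*7) + ((-4)*(-8) - (-5)*1)
= 189
Area = |189|/2 = 94.5

94.5


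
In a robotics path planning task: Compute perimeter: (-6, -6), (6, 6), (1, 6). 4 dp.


Sides: (-6, -6)->(6, 6): sqrt(288) = 16.970563, (6, 6)->(1, 6): sqrt(25) = 5, (1, 6)->(-6, -6): sqrt(193) = 13.892444
Sum = 35.863007
Perimeter = 35.863

35.863


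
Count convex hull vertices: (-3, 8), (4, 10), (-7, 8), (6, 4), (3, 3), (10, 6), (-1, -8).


Convex hull vertices (CCW): (-7, 8), (-1, -8), (10, 6), (4, 10)
Count = 4

4


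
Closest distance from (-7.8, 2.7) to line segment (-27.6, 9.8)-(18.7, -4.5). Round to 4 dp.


Project P onto AB: t = 0.4336 (clamped to [0,1])
Closest point on segment: (-7.5224, 3.5989)
Distance: 0.9408

0.9408


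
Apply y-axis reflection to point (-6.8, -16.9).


Reflection over y-axis: (x,y) -> (-x,y)
(-6.8, -16.9) -> (6.8, -16.9)

(6.8, -16.9)


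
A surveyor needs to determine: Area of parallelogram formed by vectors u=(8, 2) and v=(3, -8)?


|u x v| = |8*(-8) - 2*3|
= |(-64) - 6| = 70

70


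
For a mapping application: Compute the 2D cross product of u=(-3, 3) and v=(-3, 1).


u x v = u_x*v_y - u_y*v_x = (-3)*1 - 3*(-3)
= (-3) - (-9) = 6

6


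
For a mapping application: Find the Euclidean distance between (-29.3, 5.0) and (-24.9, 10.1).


dx=4.4, dy=5.1
d^2 = 4.4^2 + 5.1^2 = 45.37
d = sqrt(45.37) = 6.7357

6.7357


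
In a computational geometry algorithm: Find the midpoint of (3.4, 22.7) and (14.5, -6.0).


M = ((3.4+14.5)/2, (22.7+(-6))/2)
= (8.95, 8.35)

(8.95, 8.35)


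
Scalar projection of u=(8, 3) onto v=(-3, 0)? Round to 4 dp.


u.v = -24, |v| = sqrt(9) = 3
Scalar projection = u.v / |v| = -24 / sqrt(9) = -8

-8


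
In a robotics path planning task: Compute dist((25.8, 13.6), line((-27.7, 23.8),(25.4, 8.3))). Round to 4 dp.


|cross product| = 287.63
|line direction| = sqrt(3059.86) = 55.316
Distance = 287.63/sqrt(3059.86) = 5.1998

5.1998


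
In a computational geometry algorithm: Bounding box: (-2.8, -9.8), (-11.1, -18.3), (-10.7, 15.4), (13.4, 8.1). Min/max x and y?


x range: [-11.1, 13.4]
y range: [-18.3, 15.4]
Bounding box: (-11.1,-18.3) to (13.4,15.4)

(-11.1,-18.3) to (13.4,15.4)


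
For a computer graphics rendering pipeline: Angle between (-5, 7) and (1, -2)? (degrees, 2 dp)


u.v = -19, |u| = sqrt(74) = 8.6023, |v| = sqrt(5) = 2.2361
cos(theta) = u.v/(|u||v|) = -19/sqrt(370) = -0.987763
theta = acos(-0.987763) = 171.03 degrees

171.03 degrees


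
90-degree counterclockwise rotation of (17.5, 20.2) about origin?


90° CCW: (x,y) -> (-y, x)
(17.5,20.2) -> (-20.2, 17.5)

(-20.2, 17.5)


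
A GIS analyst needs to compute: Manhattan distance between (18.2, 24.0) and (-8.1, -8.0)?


|18.2-(-8.1)| + |24-(-8)| = 26.3 + 32 = 58.3

58.3


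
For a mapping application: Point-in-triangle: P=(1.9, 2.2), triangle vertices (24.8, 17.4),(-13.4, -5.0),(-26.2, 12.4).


Cross products: AB x AP = 67.68, BC x BP = -358.38, CA x CP = -660.7
All same sign? no

No, outside


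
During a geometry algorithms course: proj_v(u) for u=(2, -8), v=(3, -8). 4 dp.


u.v = 70, |v| = sqrt(73) = 8.544
Scalar projection = u.v / |v| = 70 / sqrt(73) = 8.1929

8.1929


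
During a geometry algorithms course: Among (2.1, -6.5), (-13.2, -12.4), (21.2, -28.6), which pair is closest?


d(P0,P1) = 16.3982, d(P0,P2) = 29.2099, d(P1,P2) = 38.0237
Closest: P0 and P1

Closest pair: (2.1, -6.5) and (-13.2, -12.4), distance = 16.3982


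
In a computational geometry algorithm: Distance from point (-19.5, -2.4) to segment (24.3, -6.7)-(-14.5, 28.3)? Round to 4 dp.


Project P onto AB: t = 0.6775 (clamped to [0,1])
Closest point on segment: (-1.988, 17.0134)
Distance: 26.1448

26.1448


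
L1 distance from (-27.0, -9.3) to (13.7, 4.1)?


|(-27)-13.7| + |(-9.3)-4.1| = 40.7 + 13.4 = 54.1

54.1


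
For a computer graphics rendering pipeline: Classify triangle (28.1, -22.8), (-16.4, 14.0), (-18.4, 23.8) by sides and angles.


Side lengths squared: AB^2=3334.49, BC^2=100.04, CA^2=4333.81
Sorted: [100.04, 3334.49, 4333.81]
By sides: Scalene, By angles: Obtuse

Scalene, Obtuse


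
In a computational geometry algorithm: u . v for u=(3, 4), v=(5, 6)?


u . v = u_x*v_x + u_y*v_y = 3*5 + 4*6
= 15 + 24 = 39

39


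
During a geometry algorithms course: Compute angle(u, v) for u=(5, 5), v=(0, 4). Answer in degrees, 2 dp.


u.v = 20, |u| = sqrt(50) = 7.0711, |v| = sqrt(16) = 4
cos(theta) = u.v/(|u||v|) = 20/sqrt(800) = 0.707107
theta = acos(0.707107) = 45 degrees

45 degrees


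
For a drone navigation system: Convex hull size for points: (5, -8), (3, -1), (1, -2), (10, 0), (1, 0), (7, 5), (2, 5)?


Convex hull vertices (CCW): (1, -2), (5, -8), (10, 0), (7, 5), (2, 5), (1, 0)
Count = 6

6


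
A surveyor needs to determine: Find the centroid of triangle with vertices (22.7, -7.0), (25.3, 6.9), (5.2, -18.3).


Centroid = ((x_A+x_B+x_C)/3, (y_A+y_B+y_C)/3)
= ((22.7+25.3+5.2)/3, ((-7)+6.9+(-18.3))/3)
= (17.7333, -6.1333)

(17.7333, -6.1333)


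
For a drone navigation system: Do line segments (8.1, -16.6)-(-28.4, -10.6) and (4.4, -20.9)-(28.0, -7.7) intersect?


Cross products: d1=52.64, d2=676.04, d3=179.15, d4=-444.25
d1*d2 < 0 and d3*d4 < 0? no

No, they don't intersect


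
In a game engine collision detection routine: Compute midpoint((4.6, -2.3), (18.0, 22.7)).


M = ((4.6+18)/2, ((-2.3)+22.7)/2)
= (11.3, 10.2)

(11.3, 10.2)


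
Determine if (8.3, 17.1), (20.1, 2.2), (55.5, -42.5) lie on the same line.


Cross product: (20.1-8.3)*((-42.5)-17.1) - (2.2-17.1)*(55.5-8.3)
= 0

Yes, collinear


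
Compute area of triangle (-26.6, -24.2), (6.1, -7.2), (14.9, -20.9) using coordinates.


Area = |x_A(y_B-y_C) + x_B(y_C-y_A) + x_C(y_A-y_B)|/2
= |(-364.42) + 20.13 + (-253.3)|/2
= 597.59/2 = 298.795

298.795


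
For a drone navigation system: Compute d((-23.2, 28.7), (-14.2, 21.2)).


dx=9, dy=-7.5
d^2 = 9^2 + (-7.5)^2 = 137.25
d = sqrt(137.25) = 11.7154

11.7154


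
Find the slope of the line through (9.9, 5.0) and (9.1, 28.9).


slope = (y2-y1)/(x2-x1) = (28.9-5)/(9.1-9.9) = 23.9/(-0.8) = -29.875

-29.875


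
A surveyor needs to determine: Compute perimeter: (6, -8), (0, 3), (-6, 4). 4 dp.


Sides: (6, -8)->(0, 3): sqrt(157) = 12.529964, (0, 3)->(-6, 4): sqrt(37) = 6.082763, (-6, 4)->(6, -8): sqrt(288) = 16.970563
Sum = 35.58329
Perimeter = 35.5833

35.5833


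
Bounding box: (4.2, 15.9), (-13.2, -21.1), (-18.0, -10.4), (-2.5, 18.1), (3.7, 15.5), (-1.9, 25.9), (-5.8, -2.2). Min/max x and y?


x range: [-18, 4.2]
y range: [-21.1, 25.9]
Bounding box: (-18,-21.1) to (4.2,25.9)

(-18,-21.1) to (4.2,25.9)


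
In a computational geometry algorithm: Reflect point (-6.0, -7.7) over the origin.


Reflection over origin: (x,y) -> (-x,-y)
(-6, -7.7) -> (6, 7.7)

(6, 7.7)


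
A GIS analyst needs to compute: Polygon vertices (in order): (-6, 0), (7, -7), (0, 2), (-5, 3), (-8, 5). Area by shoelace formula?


Shoelace sum: ((-6)*(-7) - 7*0) + (7*2 - 0*(-7)) + (0*3 - (-5)*2) + ((-5)*5 - (-8)*3) + ((-8)*0 - (-6)*5)
= 95
Area = |95|/2 = 47.5

47.5


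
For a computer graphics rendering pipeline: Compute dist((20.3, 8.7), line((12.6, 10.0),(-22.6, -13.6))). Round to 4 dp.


|cross product| = 227.48
|line direction| = sqrt(1796) = 42.3792
Distance = 227.48/sqrt(1796) = 5.3677

5.3677


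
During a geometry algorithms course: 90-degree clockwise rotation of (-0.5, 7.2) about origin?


90° CW: (x,y) -> (y, -x)
(-0.5,7.2) -> (7.2, 0.5)

(7.2, 0.5)


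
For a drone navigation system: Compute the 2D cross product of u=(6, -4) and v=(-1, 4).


u x v = u_x*v_y - u_y*v_x = 6*4 - (-4)*(-1)
= 24 - 4 = 20

20


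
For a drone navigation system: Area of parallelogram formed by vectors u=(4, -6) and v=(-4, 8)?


|u x v| = |4*8 - (-6)*(-4)|
= |32 - 24| = 8

8


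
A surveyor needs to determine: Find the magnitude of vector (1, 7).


|u| = sqrt(1^2 + 7^2) = sqrt(50) = 7.0711

7.0711


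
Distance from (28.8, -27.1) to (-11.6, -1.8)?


dx=-40.4, dy=25.3
d^2 = (-40.4)^2 + 25.3^2 = 2272.25
d = sqrt(2272.25) = 47.6681

47.6681


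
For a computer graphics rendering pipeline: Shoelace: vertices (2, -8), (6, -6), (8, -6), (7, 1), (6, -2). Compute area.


Shoelace sum: (2*(-6) - 6*(-8)) + (6*(-6) - 8*(-6)) + (8*1 - 7*(-6)) + (7*(-2) - 6*1) + (6*(-8) - 2*(-2))
= 34
Area = |34|/2 = 17

17


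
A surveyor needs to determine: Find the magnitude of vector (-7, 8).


|u| = sqrt((-7)^2 + 8^2) = sqrt(113) = 10.6301

10.6301


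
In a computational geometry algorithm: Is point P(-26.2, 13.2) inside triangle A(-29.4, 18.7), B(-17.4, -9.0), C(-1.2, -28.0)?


Cross products: AB x AP = 22.64, BC x BP = 192.44, CA x CP = 5.66
All same sign? yes

Yes, inside


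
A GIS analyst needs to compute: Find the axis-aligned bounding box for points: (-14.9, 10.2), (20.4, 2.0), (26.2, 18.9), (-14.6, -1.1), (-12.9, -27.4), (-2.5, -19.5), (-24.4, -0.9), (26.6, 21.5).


x range: [-24.4, 26.6]
y range: [-27.4, 21.5]
Bounding box: (-24.4,-27.4) to (26.6,21.5)

(-24.4,-27.4) to (26.6,21.5)


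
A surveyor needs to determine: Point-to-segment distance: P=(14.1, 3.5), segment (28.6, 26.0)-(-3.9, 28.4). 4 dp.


Project P onto AB: t = 0.3929 (clamped to [0,1])
Closest point on segment: (15.8312, 26.9429)
Distance: 23.5068

23.5068


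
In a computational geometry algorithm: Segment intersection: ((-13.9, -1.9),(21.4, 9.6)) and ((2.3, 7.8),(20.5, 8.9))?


Cross products: d1=-158.72, d2=11.75, d3=156.11, d4=-14.36
d1*d2 < 0 and d3*d4 < 0? yes

Yes, they intersect


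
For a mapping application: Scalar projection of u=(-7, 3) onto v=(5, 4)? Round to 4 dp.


u.v = -23, |v| = sqrt(41) = 6.4031
Scalar projection = u.v / |v| = -23 / sqrt(41) = -3.592

-3.592


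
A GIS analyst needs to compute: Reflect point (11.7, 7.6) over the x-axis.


Reflection over x-axis: (x,y) -> (x,-y)
(11.7, 7.6) -> (11.7, -7.6)

(11.7, -7.6)


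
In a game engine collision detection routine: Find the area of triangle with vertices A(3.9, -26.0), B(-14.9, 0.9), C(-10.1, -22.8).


Area = |x_A(y_B-y_C) + x_B(y_C-y_A) + x_C(y_A-y_B)|/2
= |92.43 + (-47.68) + 271.69|/2
= 316.44/2 = 158.22

158.22


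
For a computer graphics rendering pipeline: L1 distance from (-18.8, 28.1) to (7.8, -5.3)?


|(-18.8)-7.8| + |28.1-(-5.3)| = 26.6 + 33.4 = 60

60


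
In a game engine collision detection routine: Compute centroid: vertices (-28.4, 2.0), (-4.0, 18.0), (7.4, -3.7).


Centroid = ((x_A+x_B+x_C)/3, (y_A+y_B+y_C)/3)
= (((-28.4)+(-4)+7.4)/3, (2+18+(-3.7))/3)
= (-8.3333, 5.4333)

(-8.3333, 5.4333)


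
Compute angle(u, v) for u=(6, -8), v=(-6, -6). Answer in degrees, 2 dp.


u.v = 12, |u| = sqrt(100) = 10, |v| = sqrt(72) = 8.4853
cos(theta) = u.v/(|u||v|) = 12/sqrt(7200) = 0.141421
theta = acos(0.141421) = 81.87 degrees

81.87 degrees


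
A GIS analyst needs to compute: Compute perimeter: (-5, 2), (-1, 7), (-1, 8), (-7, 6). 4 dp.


Sides: (-5, 2)->(-1, 7): sqrt(41) = 6.403124, (-1, 7)->(-1, 8): sqrt(1) = 1, (-1, 8)->(-7, 6): sqrt(40) = 6.324555, (-7, 6)->(-5, 2): sqrt(20) = 4.472136
Sum = 18.199815
Perimeter = 18.1998

18.1998


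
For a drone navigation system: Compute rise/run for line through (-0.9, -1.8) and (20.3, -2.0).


slope = (y2-y1)/(x2-x1) = ((-2)-(-1.8))/(20.3-(-0.9)) = (-0.2)/21.2 = -0.0094

-0.0094


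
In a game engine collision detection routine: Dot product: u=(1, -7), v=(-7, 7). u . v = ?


u . v = u_x*v_x + u_y*v_y = 1*(-7) + (-7)*7
= (-7) + (-49) = -56

-56


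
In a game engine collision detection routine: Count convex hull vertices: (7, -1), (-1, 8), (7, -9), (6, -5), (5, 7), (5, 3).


Convex hull vertices (CCW): (-1, 8), (7, -9), (7, -1), (5, 7)
Count = 4

4


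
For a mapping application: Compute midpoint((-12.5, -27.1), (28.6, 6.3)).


M = (((-12.5)+28.6)/2, ((-27.1)+6.3)/2)
= (8.05, -10.4)

(8.05, -10.4)


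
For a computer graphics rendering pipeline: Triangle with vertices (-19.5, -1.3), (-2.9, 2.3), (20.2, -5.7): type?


Side lengths squared: AB^2=288.52, BC^2=597.61, CA^2=1595.45
Sorted: [288.52, 597.61, 1595.45]
By sides: Scalene, By angles: Obtuse

Scalene, Obtuse


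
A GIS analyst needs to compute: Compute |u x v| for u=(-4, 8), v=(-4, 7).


|u x v| = |(-4)*7 - 8*(-4)|
= |(-28) - (-32)| = 4

4


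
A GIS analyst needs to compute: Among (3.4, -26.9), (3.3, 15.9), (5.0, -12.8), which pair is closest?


d(P0,P1) = 42.8001, d(P0,P2) = 14.1905, d(P1,P2) = 28.7503
Closest: P0 and P2

Closest pair: (3.4, -26.9) and (5.0, -12.8), distance = 14.1905


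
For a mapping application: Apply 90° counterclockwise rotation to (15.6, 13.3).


90° CCW: (x,y) -> (-y, x)
(15.6,13.3) -> (-13.3, 15.6)

(-13.3, 15.6)


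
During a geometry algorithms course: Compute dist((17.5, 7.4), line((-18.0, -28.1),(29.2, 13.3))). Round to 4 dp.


|cross product| = 205.9
|line direction| = sqrt(3941.8) = 62.7838
Distance = 205.9/sqrt(3941.8) = 3.2795

3.2795


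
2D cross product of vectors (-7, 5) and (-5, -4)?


u x v = u_x*v_y - u_y*v_x = (-7)*(-4) - 5*(-5)
= 28 - (-25) = 53

53


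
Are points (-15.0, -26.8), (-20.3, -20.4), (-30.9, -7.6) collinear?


Cross product: ((-20.3)-(-15))*((-7.6)-(-26.8)) - ((-20.4)-(-26.8))*((-30.9)-(-15))
= 0

Yes, collinear


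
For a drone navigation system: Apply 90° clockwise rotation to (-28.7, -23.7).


90° CW: (x,y) -> (y, -x)
(-28.7,-23.7) -> (-23.7, 28.7)

(-23.7, 28.7)


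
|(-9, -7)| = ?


|u| = sqrt((-9)^2 + (-7)^2) = sqrt(130) = 11.4018

11.4018


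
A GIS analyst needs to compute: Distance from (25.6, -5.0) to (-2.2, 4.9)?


dx=-27.8, dy=9.9
d^2 = (-27.8)^2 + 9.9^2 = 870.85
d = sqrt(870.85) = 29.5102

29.5102


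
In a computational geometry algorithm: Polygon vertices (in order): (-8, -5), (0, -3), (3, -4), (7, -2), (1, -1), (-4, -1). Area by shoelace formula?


Shoelace sum: ((-8)*(-3) - 0*(-5)) + (0*(-4) - 3*(-3)) + (3*(-2) - 7*(-4)) + (7*(-1) - 1*(-2)) + (1*(-1) - (-4)*(-1)) + ((-4)*(-5) - (-8)*(-1))
= 57
Area = |57|/2 = 28.5

28.5


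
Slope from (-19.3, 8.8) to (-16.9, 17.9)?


slope = (y2-y1)/(x2-x1) = (17.9-8.8)/((-16.9)-(-19.3)) = 9.1/2.4 = 3.7917

3.7917


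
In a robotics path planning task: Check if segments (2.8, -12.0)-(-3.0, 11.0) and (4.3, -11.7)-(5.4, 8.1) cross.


Cross products: d1=29.37, d2=169.51, d3=-36.24, d4=-176.38
d1*d2 < 0 and d3*d4 < 0? no

No, they don't intersect


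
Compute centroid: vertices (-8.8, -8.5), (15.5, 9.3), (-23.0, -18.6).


Centroid = ((x_A+x_B+x_C)/3, (y_A+y_B+y_C)/3)
= (((-8.8)+15.5+(-23))/3, ((-8.5)+9.3+(-18.6))/3)
= (-5.4333, -5.9333)

(-5.4333, -5.9333)


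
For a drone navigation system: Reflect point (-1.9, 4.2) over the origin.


Reflection over origin: (x,y) -> (-x,-y)
(-1.9, 4.2) -> (1.9, -4.2)

(1.9, -4.2)


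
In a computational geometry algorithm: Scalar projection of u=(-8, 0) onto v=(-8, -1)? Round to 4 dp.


u.v = 64, |v| = sqrt(65) = 8.0623
Scalar projection = u.v / |v| = 64 / sqrt(65) = 7.9382

7.9382


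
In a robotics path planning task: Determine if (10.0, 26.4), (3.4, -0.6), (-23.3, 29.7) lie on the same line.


Cross product: (3.4-10)*(29.7-26.4) - ((-0.6)-26.4)*((-23.3)-10)
= -920.88

No, not collinear


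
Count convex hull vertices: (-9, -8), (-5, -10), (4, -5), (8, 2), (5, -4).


Convex hull vertices (CCW): (-9, -8), (-5, -10), (4, -5), (5, -4), (8, 2)
Count = 5

5


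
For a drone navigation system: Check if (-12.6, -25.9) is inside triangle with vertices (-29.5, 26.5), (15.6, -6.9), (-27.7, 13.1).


Cross products: AB x AP = -1798.78, BC x BP = 1386.7, CA x CP = -132.14
All same sign? no

No, outside


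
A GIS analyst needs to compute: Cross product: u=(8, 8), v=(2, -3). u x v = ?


u x v = u_x*v_y - u_y*v_x = 8*(-3) - 8*2
= (-24) - 16 = -40

-40


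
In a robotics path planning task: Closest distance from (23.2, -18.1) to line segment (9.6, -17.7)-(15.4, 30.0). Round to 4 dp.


Project P onto AB: t = 0.0259 (clamped to [0,1])
Closest point on segment: (9.7502, -16.4646)
Distance: 13.5488

13.5488


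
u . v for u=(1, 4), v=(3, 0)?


u . v = u_x*v_x + u_y*v_y = 1*3 + 4*0
= 3 + 0 = 3

3


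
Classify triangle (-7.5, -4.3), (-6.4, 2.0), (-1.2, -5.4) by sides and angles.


Side lengths squared: AB^2=40.9, BC^2=81.8, CA^2=40.9
Sorted: [40.9, 40.9, 81.8]
By sides: Isosceles, By angles: Right

Isosceles, Right


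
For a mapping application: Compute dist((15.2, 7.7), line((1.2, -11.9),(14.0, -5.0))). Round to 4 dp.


|cross product| = 154.28
|line direction| = sqrt(211.45) = 14.5413
Distance = 154.28/sqrt(211.45) = 10.6098

10.6098


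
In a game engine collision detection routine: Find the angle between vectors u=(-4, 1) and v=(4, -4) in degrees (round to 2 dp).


u.v = -20, |u| = sqrt(17) = 4.1231, |v| = sqrt(32) = 5.6569
cos(theta) = u.v/(|u||v|) = -20/sqrt(544) = -0.857493
theta = acos(-0.857493) = 149.04 degrees

149.04 degrees


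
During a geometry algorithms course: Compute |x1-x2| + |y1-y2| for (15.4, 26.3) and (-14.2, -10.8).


|15.4-(-14.2)| + |26.3-(-10.8)| = 29.6 + 37.1 = 66.7

66.7


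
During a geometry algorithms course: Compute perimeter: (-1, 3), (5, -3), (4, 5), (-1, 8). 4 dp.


Sides: (-1, 3)->(5, -3): sqrt(72) = 8.485281, (5, -3)->(4, 5): sqrt(65) = 8.062258, (4, 5)->(-1, 8): sqrt(34) = 5.830952, (-1, 8)->(-1, 3): sqrt(25) = 5
Sum = 27.378491
Perimeter = 27.3785

27.3785


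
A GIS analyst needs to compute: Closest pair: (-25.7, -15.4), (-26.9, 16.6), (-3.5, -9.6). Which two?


d(P0,P1) = 32.0225, d(P0,P2) = 22.9452, d(P1,P2) = 35.1283
Closest: P0 and P2

Closest pair: (-25.7, -15.4) and (-3.5, -9.6), distance = 22.9452


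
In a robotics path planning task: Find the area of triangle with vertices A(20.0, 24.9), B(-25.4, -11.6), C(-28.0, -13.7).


Area = |x_A(y_B-y_C) + x_B(y_C-y_A) + x_C(y_A-y_B)|/2
= |42 + 980.44 + (-1022)|/2
= 0.44/2 = 0.22

0.22


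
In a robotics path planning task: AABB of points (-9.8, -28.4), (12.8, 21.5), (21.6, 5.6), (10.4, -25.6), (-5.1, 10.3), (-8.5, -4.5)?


x range: [-9.8, 21.6]
y range: [-28.4, 21.5]
Bounding box: (-9.8,-28.4) to (21.6,21.5)

(-9.8,-28.4) to (21.6,21.5)


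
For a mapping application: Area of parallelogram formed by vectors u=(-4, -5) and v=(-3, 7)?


|u x v| = |(-4)*7 - (-5)*(-3)|
= |(-28) - 15| = 43

43


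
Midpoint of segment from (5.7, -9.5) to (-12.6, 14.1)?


M = ((5.7+(-12.6))/2, ((-9.5)+14.1)/2)
= (-3.45, 2.3)

(-3.45, 2.3)


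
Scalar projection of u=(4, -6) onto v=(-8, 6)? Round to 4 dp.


u.v = -68, |v| = sqrt(100) = 10
Scalar projection = u.v / |v| = -68 / sqrt(100) = -6.8

-6.8


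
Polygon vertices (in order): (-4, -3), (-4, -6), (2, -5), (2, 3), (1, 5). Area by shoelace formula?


Shoelace sum: ((-4)*(-6) - (-4)*(-3)) + ((-4)*(-5) - 2*(-6)) + (2*3 - 2*(-5)) + (2*5 - 1*3) + (1*(-3) - (-4)*5)
= 84
Area = |84|/2 = 42

42


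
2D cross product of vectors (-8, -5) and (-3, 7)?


u x v = u_x*v_y - u_y*v_x = (-8)*7 - (-5)*(-3)
= (-56) - 15 = -71

-71


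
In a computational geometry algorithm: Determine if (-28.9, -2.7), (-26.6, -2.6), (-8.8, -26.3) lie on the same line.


Cross product: ((-26.6)-(-28.9))*((-26.3)-(-2.7)) - ((-2.6)-(-2.7))*((-8.8)-(-28.9))
= -56.29

No, not collinear


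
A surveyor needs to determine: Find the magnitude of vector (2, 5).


|u| = sqrt(2^2 + 5^2) = sqrt(29) = 5.3852

5.3852


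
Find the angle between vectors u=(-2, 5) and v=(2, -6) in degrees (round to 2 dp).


u.v = -34, |u| = sqrt(29) = 5.3852, |v| = sqrt(40) = 6.3246
cos(theta) = u.v/(|u||v|) = -34/sqrt(1160) = -0.998274
theta = acos(-0.998274) = 176.63 degrees

176.63 degrees


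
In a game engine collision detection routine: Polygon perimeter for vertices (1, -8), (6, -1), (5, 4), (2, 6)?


Sides: (1, -8)->(6, -1): sqrt(74) = 8.602325, (6, -1)->(5, 4): sqrt(26) = 5.09902, (5, 4)->(2, 6): sqrt(13) = 3.605551, (2, 6)->(1, -8): sqrt(197) = 14.035669
Sum = 31.342565
Perimeter = 31.3426

31.3426


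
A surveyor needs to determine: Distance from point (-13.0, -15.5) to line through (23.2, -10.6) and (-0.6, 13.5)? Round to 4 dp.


|cross product| = 989.04
|line direction| = sqrt(1147.25) = 33.8711
Distance = 989.04/sqrt(1147.25) = 29.2001

29.2001


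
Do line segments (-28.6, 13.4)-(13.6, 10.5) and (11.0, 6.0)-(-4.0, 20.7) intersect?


Cross products: d1=471.12, d2=-105.72, d3=-197.44, d4=379.4
d1*d2 < 0 and d3*d4 < 0? yes

Yes, they intersect


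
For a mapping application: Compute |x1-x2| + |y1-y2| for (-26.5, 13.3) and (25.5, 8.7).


|(-26.5)-25.5| + |13.3-8.7| = 52 + 4.6 = 56.6

56.6


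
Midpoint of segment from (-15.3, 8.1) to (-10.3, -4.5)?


M = (((-15.3)+(-10.3))/2, (8.1+(-4.5))/2)
= (-12.8, 1.8)

(-12.8, 1.8)


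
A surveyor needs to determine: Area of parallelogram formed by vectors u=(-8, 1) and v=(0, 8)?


|u x v| = |(-8)*8 - 1*0|
= |(-64) - 0| = 64

64


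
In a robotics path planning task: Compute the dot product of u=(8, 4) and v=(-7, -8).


u . v = u_x*v_x + u_y*v_y = 8*(-7) + 4*(-8)
= (-56) + (-32) = -88

-88


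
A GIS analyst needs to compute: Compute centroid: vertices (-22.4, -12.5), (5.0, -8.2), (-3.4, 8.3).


Centroid = ((x_A+x_B+x_C)/3, (y_A+y_B+y_C)/3)
= (((-22.4)+5+(-3.4))/3, ((-12.5)+(-8.2)+8.3)/3)
= (-6.9333, -4.1333)

(-6.9333, -4.1333)


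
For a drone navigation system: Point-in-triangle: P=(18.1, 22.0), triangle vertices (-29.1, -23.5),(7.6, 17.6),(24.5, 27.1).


Cross products: AB x AP = -270.07, BC x BP = -25.39, CA x CP = -50.48
All same sign? yes

Yes, inside


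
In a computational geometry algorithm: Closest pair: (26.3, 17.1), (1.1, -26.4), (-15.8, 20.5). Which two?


d(P0,P1) = 50.2722, d(P0,P2) = 42.2371, d(P1,P2) = 49.852
Closest: P0 and P2

Closest pair: (26.3, 17.1) and (-15.8, 20.5), distance = 42.2371


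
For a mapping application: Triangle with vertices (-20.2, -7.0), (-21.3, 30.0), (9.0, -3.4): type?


Side lengths squared: AB^2=1370.21, BC^2=2033.65, CA^2=865.6
Sorted: [865.6, 1370.21, 2033.65]
By sides: Scalene, By angles: Acute

Scalene, Acute


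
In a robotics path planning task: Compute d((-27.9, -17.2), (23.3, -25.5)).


dx=51.2, dy=-8.3
d^2 = 51.2^2 + (-8.3)^2 = 2690.33
d = sqrt(2690.33) = 51.8684

51.8684


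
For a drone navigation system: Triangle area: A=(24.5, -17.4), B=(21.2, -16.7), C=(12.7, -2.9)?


Area = |x_A(y_B-y_C) + x_B(y_C-y_A) + x_C(y_A-y_B)|/2
= |(-338.1) + 307.4 + (-8.89)|/2
= 39.59/2 = 19.795

19.795


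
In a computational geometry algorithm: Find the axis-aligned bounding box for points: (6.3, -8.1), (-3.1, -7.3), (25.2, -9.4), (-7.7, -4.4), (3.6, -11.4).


x range: [-7.7, 25.2]
y range: [-11.4, -4.4]
Bounding box: (-7.7,-11.4) to (25.2,-4.4)

(-7.7,-11.4) to (25.2,-4.4)


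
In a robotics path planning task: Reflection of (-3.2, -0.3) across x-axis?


Reflection over x-axis: (x,y) -> (x,-y)
(-3.2, -0.3) -> (-3.2, 0.3)

(-3.2, 0.3)


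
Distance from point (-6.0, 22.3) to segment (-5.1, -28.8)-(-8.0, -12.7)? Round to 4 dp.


Project P onto AB: t = 1 (clamped to [0,1])
Closest point on segment: (-8, -12.7)
Distance: 35.0571

35.0571


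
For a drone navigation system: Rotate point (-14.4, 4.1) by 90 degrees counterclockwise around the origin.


90° CCW: (x,y) -> (-y, x)
(-14.4,4.1) -> (-4.1, -14.4)

(-4.1, -14.4)


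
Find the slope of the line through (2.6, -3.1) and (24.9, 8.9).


slope = (y2-y1)/(x2-x1) = (8.9-(-3.1))/(24.9-2.6) = 12/22.3 = 0.5381

0.5381


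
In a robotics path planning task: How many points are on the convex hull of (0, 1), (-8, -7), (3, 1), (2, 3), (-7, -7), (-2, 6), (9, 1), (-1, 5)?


Convex hull vertices (CCW): (-8, -7), (-7, -7), (9, 1), (-2, 6)
Count = 4

4


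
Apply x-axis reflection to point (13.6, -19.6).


Reflection over x-axis: (x,y) -> (x,-y)
(13.6, -19.6) -> (13.6, 19.6)

(13.6, 19.6)


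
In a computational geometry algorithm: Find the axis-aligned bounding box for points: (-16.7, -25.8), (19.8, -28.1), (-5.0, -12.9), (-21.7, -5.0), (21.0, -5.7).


x range: [-21.7, 21]
y range: [-28.1, -5]
Bounding box: (-21.7,-28.1) to (21,-5)

(-21.7,-28.1) to (21,-5)


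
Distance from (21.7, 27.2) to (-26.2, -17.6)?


dx=-47.9, dy=-44.8
d^2 = (-47.9)^2 + (-44.8)^2 = 4301.45
d = sqrt(4301.45) = 65.5854

65.5854


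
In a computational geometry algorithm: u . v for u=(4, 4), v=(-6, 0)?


u . v = u_x*v_x + u_y*v_y = 4*(-6) + 4*0
= (-24) + 0 = -24

-24


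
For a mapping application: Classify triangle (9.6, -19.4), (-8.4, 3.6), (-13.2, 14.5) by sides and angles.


Side lengths squared: AB^2=853, BC^2=141.85, CA^2=1669.05
Sorted: [141.85, 853, 1669.05]
By sides: Scalene, By angles: Obtuse

Scalene, Obtuse


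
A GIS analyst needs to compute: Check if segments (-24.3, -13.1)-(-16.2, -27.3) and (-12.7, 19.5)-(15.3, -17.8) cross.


Cross products: d1=-1345.48, d2=-1440.95, d3=428.78, d4=524.25
d1*d2 < 0 and d3*d4 < 0? no

No, they don't intersect


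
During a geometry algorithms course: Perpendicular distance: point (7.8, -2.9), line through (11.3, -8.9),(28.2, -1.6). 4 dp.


|cross product| = 126.95
|line direction| = sqrt(338.9) = 18.4092
Distance = 126.95/sqrt(338.9) = 6.896

6.896


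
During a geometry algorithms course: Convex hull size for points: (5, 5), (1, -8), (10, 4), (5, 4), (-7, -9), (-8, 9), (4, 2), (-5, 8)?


Convex hull vertices (CCW): (-8, 9), (-7, -9), (1, -8), (10, 4)
Count = 4

4


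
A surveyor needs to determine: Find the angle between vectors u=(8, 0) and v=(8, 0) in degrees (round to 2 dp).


u.v = 64, |u| = sqrt(64) = 8, |v| = sqrt(64) = 8
cos(theta) = u.v/(|u||v|) = 64/sqrt(4096) = 1
theta = acos(1) = 0 degrees

0 degrees


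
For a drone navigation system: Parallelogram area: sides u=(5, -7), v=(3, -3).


|u x v| = |5*(-3) - (-7)*3|
= |(-15) - (-21)| = 6

6


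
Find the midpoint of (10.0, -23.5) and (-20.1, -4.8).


M = ((10+(-20.1))/2, ((-23.5)+(-4.8))/2)
= (-5.05, -14.15)

(-5.05, -14.15)


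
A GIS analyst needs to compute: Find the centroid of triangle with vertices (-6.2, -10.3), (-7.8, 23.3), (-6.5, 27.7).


Centroid = ((x_A+x_B+x_C)/3, (y_A+y_B+y_C)/3)
= (((-6.2)+(-7.8)+(-6.5))/3, ((-10.3)+23.3+27.7)/3)
= (-6.8333, 13.5667)

(-6.8333, 13.5667)


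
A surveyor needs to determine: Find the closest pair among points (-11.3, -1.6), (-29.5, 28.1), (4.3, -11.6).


d(P0,P1) = 34.8329, d(P0,P2) = 18.53, d(P1,P2) = 52.1395
Closest: P0 and P2

Closest pair: (-11.3, -1.6) and (4.3, -11.6), distance = 18.53


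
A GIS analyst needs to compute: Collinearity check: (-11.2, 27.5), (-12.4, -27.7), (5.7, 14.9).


Cross product: ((-12.4)-(-11.2))*(14.9-27.5) - ((-27.7)-27.5)*(5.7-(-11.2))
= 948

No, not collinear


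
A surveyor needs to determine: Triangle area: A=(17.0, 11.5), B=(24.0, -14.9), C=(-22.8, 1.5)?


Area = |x_A(y_B-y_C) + x_B(y_C-y_A) + x_C(y_A-y_B)|/2
= |(-278.8) + (-240) + (-601.92)|/2
= 1120.72/2 = 560.36

560.36


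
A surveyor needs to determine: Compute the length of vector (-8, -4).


|u| = sqrt((-8)^2 + (-4)^2) = sqrt(80) = 8.9443

8.9443


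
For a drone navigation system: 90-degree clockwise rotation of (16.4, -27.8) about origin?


90° CW: (x,y) -> (y, -x)
(16.4,-27.8) -> (-27.8, -16.4)

(-27.8, -16.4)


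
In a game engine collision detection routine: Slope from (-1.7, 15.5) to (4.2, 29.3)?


slope = (y2-y1)/(x2-x1) = (29.3-15.5)/(4.2-(-1.7)) = 13.8/5.9 = 2.339

2.339


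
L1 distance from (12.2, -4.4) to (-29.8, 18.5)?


|12.2-(-29.8)| + |(-4.4)-18.5| = 42 + 22.9 = 64.9

64.9


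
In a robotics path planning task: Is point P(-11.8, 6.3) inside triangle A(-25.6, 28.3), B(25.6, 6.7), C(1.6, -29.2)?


Cross products: AB x AP = -828.32, BC x BP = -1333.06, CA x CP = -195.1
All same sign? yes

Yes, inside


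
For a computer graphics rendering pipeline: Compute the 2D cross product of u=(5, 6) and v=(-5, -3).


u x v = u_x*v_y - u_y*v_x = 5*(-3) - 6*(-5)
= (-15) - (-30) = 15

15


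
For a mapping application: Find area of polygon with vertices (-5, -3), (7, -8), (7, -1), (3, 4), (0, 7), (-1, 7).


Shoelace sum: ((-5)*(-8) - 7*(-3)) + (7*(-1) - 7*(-8)) + (7*4 - 3*(-1)) + (3*7 - 0*4) + (0*7 - (-1)*7) + ((-1)*(-3) - (-5)*7)
= 207
Area = |207|/2 = 103.5

103.5


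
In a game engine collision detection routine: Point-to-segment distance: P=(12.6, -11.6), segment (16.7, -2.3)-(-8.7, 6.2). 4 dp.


Project P onto AB: t = 0.035 (clamped to [0,1])
Closest point on segment: (15.8117, -2.0027)
Distance: 10.1204

10.1204


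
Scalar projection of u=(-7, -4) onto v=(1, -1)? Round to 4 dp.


u.v = -3, |v| = sqrt(2) = 1.4142
Scalar projection = u.v / |v| = -3 / sqrt(2) = -2.1213

-2.1213


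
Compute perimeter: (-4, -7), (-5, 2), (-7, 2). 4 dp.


Sides: (-4, -7)->(-5, 2): sqrt(82) = 9.055385, (-5, 2)->(-7, 2): sqrt(4) = 2, (-7, 2)->(-4, -7): sqrt(90) = 9.486833
Sum = 20.542218
Perimeter = 20.5422

20.5422


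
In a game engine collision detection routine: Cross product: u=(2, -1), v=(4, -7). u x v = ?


u x v = u_x*v_y - u_y*v_x = 2*(-7) - (-1)*4
= (-14) - (-4) = -10

-10


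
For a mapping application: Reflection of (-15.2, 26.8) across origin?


Reflection over origin: (x,y) -> (-x,-y)
(-15.2, 26.8) -> (15.2, -26.8)

(15.2, -26.8)


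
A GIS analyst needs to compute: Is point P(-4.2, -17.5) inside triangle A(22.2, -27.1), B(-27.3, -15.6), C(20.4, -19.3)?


Cross products: AB x AP = -171.6, BC x BP = -5.16, CA x CP = -188.64
All same sign? yes

Yes, inside


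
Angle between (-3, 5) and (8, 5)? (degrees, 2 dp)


u.v = 1, |u| = sqrt(34) = 5.831, |v| = sqrt(89) = 9.434
cos(theta) = u.v/(|u||v|) = 1/sqrt(3026) = 0.018179
theta = acos(0.018179) = 88.96 degrees

88.96 degrees


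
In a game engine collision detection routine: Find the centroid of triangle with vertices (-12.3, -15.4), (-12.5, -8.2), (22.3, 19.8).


Centroid = ((x_A+x_B+x_C)/3, (y_A+y_B+y_C)/3)
= (((-12.3)+(-12.5)+22.3)/3, ((-15.4)+(-8.2)+19.8)/3)
= (-0.8333, -1.2667)

(-0.8333, -1.2667)


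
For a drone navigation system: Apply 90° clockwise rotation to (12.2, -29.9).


90° CW: (x,y) -> (y, -x)
(12.2,-29.9) -> (-29.9, -12.2)

(-29.9, -12.2)


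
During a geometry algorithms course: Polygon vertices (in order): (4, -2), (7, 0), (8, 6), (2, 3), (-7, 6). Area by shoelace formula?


Shoelace sum: (4*0 - 7*(-2)) + (7*6 - 8*0) + (8*3 - 2*6) + (2*6 - (-7)*3) + ((-7)*(-2) - 4*6)
= 91
Area = |91|/2 = 45.5

45.5


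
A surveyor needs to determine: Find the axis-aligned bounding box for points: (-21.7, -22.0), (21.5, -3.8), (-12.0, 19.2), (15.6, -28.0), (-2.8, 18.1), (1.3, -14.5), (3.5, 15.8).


x range: [-21.7, 21.5]
y range: [-28, 19.2]
Bounding box: (-21.7,-28) to (21.5,19.2)

(-21.7,-28) to (21.5,19.2)


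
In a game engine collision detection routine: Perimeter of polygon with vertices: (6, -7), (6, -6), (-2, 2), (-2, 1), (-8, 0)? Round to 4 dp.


Sides: (6, -7)->(6, -6): sqrt(1) = 1, (6, -6)->(-2, 2): sqrt(128) = 11.313708, (-2, 2)->(-2, 1): sqrt(1) = 1, (-2, 1)->(-8, 0): sqrt(37) = 6.082763, (-8, 0)->(6, -7): sqrt(245) = 15.652476
Sum = 35.048947
Perimeter = 35.0489

35.0489


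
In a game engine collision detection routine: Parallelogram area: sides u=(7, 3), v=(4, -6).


|u x v| = |7*(-6) - 3*4|
= |(-42) - 12| = 54

54


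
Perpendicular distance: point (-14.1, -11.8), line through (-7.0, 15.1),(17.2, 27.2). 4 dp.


|cross product| = 565.07
|line direction| = sqrt(732.05) = 27.0564
Distance = 565.07/sqrt(732.05) = 20.8849

20.8849


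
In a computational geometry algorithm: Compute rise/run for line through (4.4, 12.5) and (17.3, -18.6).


slope = (y2-y1)/(x2-x1) = ((-18.6)-12.5)/(17.3-4.4) = (-31.1)/12.9 = -2.4109

-2.4109


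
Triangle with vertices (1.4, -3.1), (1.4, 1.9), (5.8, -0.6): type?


Side lengths squared: AB^2=25, BC^2=25.61, CA^2=25.61
Sorted: [25, 25.61, 25.61]
By sides: Isosceles, By angles: Acute

Isosceles, Acute


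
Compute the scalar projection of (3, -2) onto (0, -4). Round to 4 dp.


u.v = 8, |v| = sqrt(16) = 4
Scalar projection = u.v / |v| = 8 / sqrt(16) = 2

2


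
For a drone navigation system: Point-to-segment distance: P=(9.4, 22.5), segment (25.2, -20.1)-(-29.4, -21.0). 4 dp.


Project P onto AB: t = 0.2764 (clamped to [0,1])
Closest point on segment: (10.1063, -20.3488)
Distance: 42.8546

42.8546


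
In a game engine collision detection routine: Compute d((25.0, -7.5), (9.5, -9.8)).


dx=-15.5, dy=-2.3
d^2 = (-15.5)^2 + (-2.3)^2 = 245.54
d = sqrt(245.54) = 15.6697

15.6697


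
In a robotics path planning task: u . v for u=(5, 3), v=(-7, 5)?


u . v = u_x*v_x + u_y*v_y = 5*(-7) + 3*5
= (-35) + 15 = -20

-20


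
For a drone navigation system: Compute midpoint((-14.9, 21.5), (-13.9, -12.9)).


M = (((-14.9)+(-13.9))/2, (21.5+(-12.9))/2)
= (-14.4, 4.3)

(-14.4, 4.3)


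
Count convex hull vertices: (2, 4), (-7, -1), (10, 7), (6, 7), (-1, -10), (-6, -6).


Convex hull vertices (CCW): (-7, -1), (-6, -6), (-1, -10), (10, 7), (6, 7)
Count = 5

5


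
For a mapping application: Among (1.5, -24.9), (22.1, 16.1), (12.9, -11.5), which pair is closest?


d(P0,P1) = 45.8842, d(P0,P2) = 17.5932, d(P1,P2) = 29.093
Closest: P0 and P2

Closest pair: (1.5, -24.9) and (12.9, -11.5), distance = 17.5932


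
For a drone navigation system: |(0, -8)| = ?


|u| = sqrt(0^2 + (-8)^2) = sqrt(64) = 8

8


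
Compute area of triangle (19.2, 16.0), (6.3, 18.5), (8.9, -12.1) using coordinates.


Area = |x_A(y_B-y_C) + x_B(y_C-y_A) + x_C(y_A-y_B)|/2
= |587.52 + (-177.03) + (-22.25)|/2
= 388.24/2 = 194.12

194.12


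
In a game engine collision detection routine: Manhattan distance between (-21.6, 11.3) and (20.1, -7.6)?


|(-21.6)-20.1| + |11.3-(-7.6)| = 41.7 + 18.9 = 60.6

60.6


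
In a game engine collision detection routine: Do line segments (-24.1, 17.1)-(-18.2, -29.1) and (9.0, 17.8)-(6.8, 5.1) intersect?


Cross products: d1=-418.83, d2=-242.26, d3=1533.35, d4=1356.78
d1*d2 < 0 and d3*d4 < 0? no

No, they don't intersect


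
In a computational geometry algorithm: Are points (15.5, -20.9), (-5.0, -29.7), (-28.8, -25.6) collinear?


Cross product: ((-5)-15.5)*((-25.6)-(-20.9)) - ((-29.7)-(-20.9))*((-28.8)-15.5)
= -293.49

No, not collinear


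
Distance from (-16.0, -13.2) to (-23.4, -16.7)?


dx=-7.4, dy=-3.5
d^2 = (-7.4)^2 + (-3.5)^2 = 67.01
d = sqrt(67.01) = 8.186

8.186


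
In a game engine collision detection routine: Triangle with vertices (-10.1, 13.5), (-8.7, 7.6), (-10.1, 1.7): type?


Side lengths squared: AB^2=36.77, BC^2=36.77, CA^2=139.24
Sorted: [36.77, 36.77, 139.24]
By sides: Isosceles, By angles: Obtuse

Isosceles, Obtuse


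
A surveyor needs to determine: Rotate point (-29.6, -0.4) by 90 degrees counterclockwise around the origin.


90° CCW: (x,y) -> (-y, x)
(-29.6,-0.4) -> (0.4, -29.6)

(0.4, -29.6)


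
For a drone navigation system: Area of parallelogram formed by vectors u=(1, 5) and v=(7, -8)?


|u x v| = |1*(-8) - 5*7|
= |(-8) - 35| = 43

43


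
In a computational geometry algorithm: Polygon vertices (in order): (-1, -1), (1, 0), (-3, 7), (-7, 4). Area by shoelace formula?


Shoelace sum: ((-1)*0 - 1*(-1)) + (1*7 - (-3)*0) + ((-3)*4 - (-7)*7) + ((-7)*(-1) - (-1)*4)
= 56
Area = |56|/2 = 28

28


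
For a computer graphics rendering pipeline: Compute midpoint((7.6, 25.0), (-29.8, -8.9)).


M = ((7.6+(-29.8))/2, (25+(-8.9))/2)
= (-11.1, 8.05)

(-11.1, 8.05)


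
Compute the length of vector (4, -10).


|u| = sqrt(4^2 + (-10)^2) = sqrt(116) = 10.7703

10.7703


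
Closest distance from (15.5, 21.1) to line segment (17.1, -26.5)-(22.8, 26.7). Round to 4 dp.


Project P onto AB: t = 0.8814 (clamped to [0,1])
Closest point on segment: (22.124, 20.3903)
Distance: 6.6619

6.6619
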